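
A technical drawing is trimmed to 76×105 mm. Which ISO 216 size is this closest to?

A7 (74 × 105 mm)

Aspect ratio 105/76 ≈ 1.382 (ISO target is √2 ≈ 1.414).
In the A-series (A0 area = 1 m²): A7 = 74 × 105 mm.
Off by 2 mm total — nearest standard size.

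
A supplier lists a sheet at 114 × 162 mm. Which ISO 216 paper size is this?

C6 (114 × 162 mm)

Aspect ratio 162/114 ≈ 1.421 — close to the ISO √2 ≈ 1.414.
In the C-series (envelope sizes, between A and B): C6 = 114 × 162 mm.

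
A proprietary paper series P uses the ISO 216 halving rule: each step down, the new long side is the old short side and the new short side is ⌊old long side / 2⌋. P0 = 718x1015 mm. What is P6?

P1: ⌊1015/2⌋ × 718 = 507 × 718 mm
P2: ⌊718/2⌋ × 507 = 359 × 507 mm
P3: ⌊507/2⌋ × 359 = 253 × 359 mm
P4: ⌊359/2⌋ × 253 = 179 × 253 mm
P5: ⌊253/2⌋ × 179 = 126 × 179 mm
P6: ⌊179/2⌋ × 126 = 89 × 126 mm

89 × 126 mm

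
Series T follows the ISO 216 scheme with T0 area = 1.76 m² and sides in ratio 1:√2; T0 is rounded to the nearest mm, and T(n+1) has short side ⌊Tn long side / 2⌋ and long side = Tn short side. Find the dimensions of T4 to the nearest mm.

279 × 394 mm

Let T0's short side be w mm. w · w√2 = 1.76 m² = 1,760,000 mm², so w ≈ 1115.6 mm and w√2 ≈ 1577.7 mm → T0 = 1116 × 1578 mm.
T1: ⌊1578/2⌋ × 1116 = 789 × 1116 mm
T2: ⌊1116/2⌋ × 789 = 558 × 789 mm
T3: ⌊789/2⌋ × 558 = 394 × 558 mm
T4: ⌊558/2⌋ × 394 = 279 × 394 mm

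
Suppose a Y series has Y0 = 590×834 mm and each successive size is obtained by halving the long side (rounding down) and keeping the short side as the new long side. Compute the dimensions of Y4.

Y1 = 417 × 590 mm (from Y0 by 1 halving).
Y2: ⌊590/2⌋ × 417 = 295 × 417 mm
Y3: ⌊417/2⌋ × 295 = 208 × 295 mm
Y4: ⌊295/2⌋ × 208 = 147 × 208 mm

147 × 208 mm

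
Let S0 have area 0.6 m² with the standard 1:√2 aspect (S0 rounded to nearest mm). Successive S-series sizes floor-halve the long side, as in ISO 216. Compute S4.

Let S0's short side be w mm. w · w√2 = 0.6 m² = 600,000 mm², so w ≈ 651.4 mm and w√2 ≈ 921.2 mm → S0 = 651 × 921 mm.
S1: ⌊921/2⌋ × 651 = 460 × 651 mm
S2: ⌊651/2⌋ × 460 = 325 × 460 mm
S3: ⌊460/2⌋ × 325 = 230 × 325 mm
S4: ⌊325/2⌋ × 230 = 162 × 230 mm

162 × 230 mm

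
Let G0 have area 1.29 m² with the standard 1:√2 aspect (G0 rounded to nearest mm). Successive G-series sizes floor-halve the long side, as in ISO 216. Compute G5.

168 × 238 mm

Let G0's short side be w mm. w · w√2 = 1.29 m² = 1,290,000 mm², so w ≈ 955.1 mm and w√2 ≈ 1350.7 mm → G0 = 955 × 1351 mm.
G1: ⌊1351/2⌋ × 955 = 675 × 955 mm
G2: ⌊955/2⌋ × 675 = 477 × 675 mm
G3: ⌊675/2⌋ × 477 = 337 × 477 mm
G4: ⌊477/2⌋ × 337 = 238 × 337 mm
G5: ⌊337/2⌋ × 238 = 168 × 238 mm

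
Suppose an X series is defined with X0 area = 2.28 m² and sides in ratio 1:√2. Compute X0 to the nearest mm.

Let the short side be w mm. Then w · w√2 = 2.28 m² = 2,280,000 mm².
w² = 2,280,000/√2, so w ≈ 1269.7 mm; long side = w√2 ≈ 1795.7 mm.

1270 × 1796 mm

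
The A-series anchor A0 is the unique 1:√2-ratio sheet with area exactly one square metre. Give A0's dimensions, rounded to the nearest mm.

841 × 1189 mm

Let the short side be w mm. Then the long side is w√2 and w · w√2 = 10⁶ mm².
w² = 10⁶/√2, so w = 1000 / 2^(1/4) ≈ 840.9 mm; long side = 1000 · 2^(1/4) ≈ 1189.2 mm.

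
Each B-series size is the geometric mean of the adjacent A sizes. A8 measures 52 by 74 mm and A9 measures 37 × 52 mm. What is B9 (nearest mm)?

Short side: √(52 · 37) = √1924 ≈ 43.9 → 44 mm
Long side: √(74 · 52) = √3848 ≈ 62.0 → 62 mm

44 × 62 mm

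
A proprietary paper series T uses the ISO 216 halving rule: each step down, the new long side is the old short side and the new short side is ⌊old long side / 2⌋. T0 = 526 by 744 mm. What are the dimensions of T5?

T1: ⌊744/2⌋ × 526 = 372 × 526 mm
T2: ⌊526/2⌋ × 372 = 263 × 372 mm
T3: ⌊372/2⌋ × 263 = 186 × 263 mm
T4: ⌊263/2⌋ × 186 = 131 × 186 mm
T5: ⌊186/2⌋ × 131 = 93 × 131 mm

93 × 131 mm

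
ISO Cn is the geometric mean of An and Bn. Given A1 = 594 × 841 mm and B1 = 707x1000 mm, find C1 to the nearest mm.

Short side: √(594 · 707) = √419958 ≈ 648.0 → 648 mm
Long side: √(841 · 1000) = √841000 ≈ 917.1 → 917 mm

648 × 917 mm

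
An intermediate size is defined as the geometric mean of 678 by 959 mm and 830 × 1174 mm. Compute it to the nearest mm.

Short side: √(678 · 830) = √562740 ≈ 750.2 → 750 mm
Long side: √(959 · 1174) = √1125866 ≈ 1061.1 → 1061 mm

750 × 1061 mm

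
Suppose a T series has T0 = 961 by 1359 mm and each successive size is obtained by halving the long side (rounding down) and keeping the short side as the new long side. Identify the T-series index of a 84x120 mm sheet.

T0: 961 × 1359 mm
T1: 679 × 961 mm
T2: 480 × 679 mm
T3: 339 × 480 mm
T4: 240 × 339 mm
T5: 169 × 240 mm
T6: 120 × 169 mm
T7: 84 × 120 mm
T8: 60 × 84 mm
→ matches T7.

T7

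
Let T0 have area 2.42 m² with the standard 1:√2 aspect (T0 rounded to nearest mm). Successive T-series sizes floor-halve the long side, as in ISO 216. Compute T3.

462 × 654 mm

Let T0's short side be w mm. w · w√2 = 2.42 m² = 2,420,000 mm², so w ≈ 1308.1 mm and w√2 ≈ 1850.0 mm → T0 = 1308 × 1850 mm.
T1: ⌊1850/2⌋ × 1308 = 925 × 1308 mm
T2: ⌊1308/2⌋ × 925 = 654 × 925 mm
T3: ⌊925/2⌋ × 654 = 462 × 654 mm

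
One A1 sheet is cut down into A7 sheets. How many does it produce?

A1 = 594 × 841 mm; A7 = 74 × 105 mm.
Each halving step doubles the count; 6 steps from A1 to A7.
2^6 = 64.

64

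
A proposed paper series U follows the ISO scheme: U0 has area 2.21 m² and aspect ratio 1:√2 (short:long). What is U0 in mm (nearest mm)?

Let the short side be w mm. Then w · w√2 = 2.21 m² = 2,210,000 mm².
w² = 2,210,000/√2, so w ≈ 1250.1 mm; long side = w√2 ≈ 1767.9 mm.

1250 × 1768 mm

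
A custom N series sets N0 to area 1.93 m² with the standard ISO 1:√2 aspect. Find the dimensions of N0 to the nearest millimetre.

Let the short side be w mm. Then w · w√2 = 1.93 m² = 1,930,000 mm².
w² = 1,930,000/√2, so w ≈ 1168.2 mm; long side = w√2 ≈ 1652.1 mm.

1168 × 1652 mm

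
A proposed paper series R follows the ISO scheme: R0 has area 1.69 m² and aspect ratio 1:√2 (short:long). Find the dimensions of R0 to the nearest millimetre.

1093 × 1546 mm

Let the short side be w mm. Then w · w√2 = 1.69 m² = 1,690,000 mm².
w² = 1,690,000/√2, so w ≈ 1093.2 mm; long side = w√2 ≈ 1546.0 mm.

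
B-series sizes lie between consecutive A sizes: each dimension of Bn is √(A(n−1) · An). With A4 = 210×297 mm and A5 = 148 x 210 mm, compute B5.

Short side: √(210 · 148) = √31080 ≈ 176.3 → 176 mm
Long side: √(297 · 210) = √62370 ≈ 249.7 → 250 mm

176 × 250 mm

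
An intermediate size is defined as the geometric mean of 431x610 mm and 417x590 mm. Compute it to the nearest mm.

Short side: √(431 · 417) = √179727 ≈ 423.9 → 424 mm
Long side: √(610 · 590) = √359900 ≈ 599.9 → 600 mm

424 × 600 mm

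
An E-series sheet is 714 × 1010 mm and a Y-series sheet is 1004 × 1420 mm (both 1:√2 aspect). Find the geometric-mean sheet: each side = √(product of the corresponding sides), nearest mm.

Short side: √(714 · 1004) = √716856 ≈ 846.7 → 847 mm
Long side: √(1010 · 1420) = √1434200 ≈ 1197.6 → 1198 mm

847 × 1198 mm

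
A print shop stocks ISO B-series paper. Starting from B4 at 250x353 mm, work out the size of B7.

B5: ⌊353/2⌋ × 250 = 176 × 250 mm
B6: ⌊250/2⌋ × 176 = 125 × 176 mm
B7: ⌊176/2⌋ × 125 = 88 × 125 mm

88 × 125 mm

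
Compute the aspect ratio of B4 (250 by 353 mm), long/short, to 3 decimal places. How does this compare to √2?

353 / 250 = 1.412
ISO 216 targets √2 ≈ 1.414; the -0.002 deviation is from mm rounding.

1.412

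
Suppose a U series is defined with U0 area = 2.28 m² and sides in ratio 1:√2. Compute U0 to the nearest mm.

1270 × 1796 mm

Let the short side be w mm. Then w · w√2 = 2.28 m² = 2,280,000 mm².
w² = 2,280,000/√2, so w ≈ 1269.7 mm; long side = w√2 ≈ 1795.7 mm.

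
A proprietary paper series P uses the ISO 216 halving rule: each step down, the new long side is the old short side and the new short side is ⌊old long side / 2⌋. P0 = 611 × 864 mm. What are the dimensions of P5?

108 × 152 mm

P1: ⌊864/2⌋ × 611 = 432 × 611 mm
P2: ⌊611/2⌋ × 432 = 305 × 432 mm
P3: ⌊432/2⌋ × 305 = 216 × 305 mm
P4: ⌊305/2⌋ × 216 = 152 × 216 mm
P5: ⌊216/2⌋ × 152 = 108 × 152 mm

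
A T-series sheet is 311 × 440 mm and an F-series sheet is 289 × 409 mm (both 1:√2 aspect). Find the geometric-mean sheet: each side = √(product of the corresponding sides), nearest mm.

300 × 424 mm

Short side: √(311 · 289) = √89879 ≈ 299.8 → 300 mm
Long side: √(440 · 409) = √179960 ≈ 424.2 → 424 mm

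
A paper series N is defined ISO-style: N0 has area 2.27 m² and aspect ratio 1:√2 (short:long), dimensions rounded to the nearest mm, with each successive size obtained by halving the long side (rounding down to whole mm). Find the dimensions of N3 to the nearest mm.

448 × 633 mm

Let N0's short side be w mm. w · w√2 = 2.27 m² = 2,270,000 mm², so w ≈ 1266.9 mm and w√2 ≈ 1791.7 mm → N0 = 1267 × 1792 mm.
N1: ⌊1792/2⌋ × 1267 = 896 × 1267 mm
N2: ⌊1267/2⌋ × 896 = 633 × 896 mm
N3: ⌊896/2⌋ × 633 = 448 × 633 mm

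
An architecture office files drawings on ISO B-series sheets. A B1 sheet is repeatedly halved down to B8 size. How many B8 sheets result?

128

B1 = 707 × 1000 mm; B8 = 62 × 88 mm.
Each halving step doubles the count; 7 steps from B1 to B8.
2^7 = 128.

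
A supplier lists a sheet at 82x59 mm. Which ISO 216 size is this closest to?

C8 (57 × 81 mm)

Aspect ratio 82/59 ≈ 1.390 (ISO target is √2 ≈ 1.414).
In the C-series (envelope sizes, between A and B): C8 = 57 × 81 mm.
Off by 3 mm total — nearest standard size.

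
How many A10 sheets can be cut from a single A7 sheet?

8

A7 = 74 × 105 mm; A10 = 26 × 37 mm.
Each halving step doubles the count; 3 steps from A7 to A10.
2^3 = 8.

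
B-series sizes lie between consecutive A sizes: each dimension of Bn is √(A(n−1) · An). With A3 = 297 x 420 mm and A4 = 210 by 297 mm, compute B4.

Short side: √(297 · 210) = √62370 ≈ 249.7 → 250 mm
Long side: √(420 · 297) = √124740 ≈ 353.2 → 353 mm

250 × 353 mm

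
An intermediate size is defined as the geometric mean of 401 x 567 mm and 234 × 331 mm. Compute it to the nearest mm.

306 × 433 mm

Short side: √(401 · 234) = √93834 ≈ 306.3 → 306 mm
Long side: √(567 · 331) = √187677 ≈ 433.2 → 433 mm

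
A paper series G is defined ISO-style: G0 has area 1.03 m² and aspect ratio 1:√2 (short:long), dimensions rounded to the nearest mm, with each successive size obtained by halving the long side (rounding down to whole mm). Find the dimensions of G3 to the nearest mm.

301 × 426 mm

Let G0's short side be w mm. w · w√2 = 1.03 m² = 1,030,000 mm², so w ≈ 853.4 mm and w√2 ≈ 1206.9 mm → G0 = 853 × 1207 mm.
G1: ⌊1207/2⌋ × 853 = 603 × 853 mm
G2: ⌊853/2⌋ × 603 = 426 × 603 mm
G3: ⌊603/2⌋ × 426 = 301 × 426 mm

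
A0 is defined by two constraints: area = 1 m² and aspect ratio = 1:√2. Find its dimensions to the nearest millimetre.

Let the short side be w mm. Then the long side is w√2 and w · w√2 = 10⁶ mm².
w² = 10⁶/√2, so w = 1000 / 2^(1/4) ≈ 840.9 mm; long side = 1000 · 2^(1/4) ≈ 1189.2 mm.

841 × 1189 mm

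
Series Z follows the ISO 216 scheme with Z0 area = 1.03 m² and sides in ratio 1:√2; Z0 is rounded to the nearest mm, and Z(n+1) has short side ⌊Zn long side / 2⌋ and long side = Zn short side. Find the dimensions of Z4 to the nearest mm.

Let Z0's short side be w mm. w · w√2 = 1.03 m² = 1,030,000 mm², so w ≈ 853.4 mm and w√2 ≈ 1206.9 mm → Z0 = 853 × 1207 mm.
Z1: ⌊1207/2⌋ × 853 = 603 × 853 mm
Z2: ⌊853/2⌋ × 603 = 426 × 603 mm
Z3: ⌊603/2⌋ × 426 = 301 × 426 mm
Z4: ⌊426/2⌋ × 301 = 213 × 301 mm

213 × 301 mm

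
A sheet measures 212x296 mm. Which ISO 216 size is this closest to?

A4 (210 × 297 mm)

Aspect ratio 296/212 ≈ 1.396 (ISO target is √2 ≈ 1.414).
In the A-series (A0 area = 1 m²): A4 = 210 × 297 mm.
Off by 3 mm total — nearest standard size.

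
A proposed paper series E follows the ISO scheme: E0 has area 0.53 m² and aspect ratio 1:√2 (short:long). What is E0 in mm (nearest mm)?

Let the short side be w mm. Then w · w√2 = 0.53 m² = 530,000 mm².
w² = 530,000/√2, so w ≈ 612.2 mm; long side = w√2 ≈ 865.8 mm.

612 × 866 mm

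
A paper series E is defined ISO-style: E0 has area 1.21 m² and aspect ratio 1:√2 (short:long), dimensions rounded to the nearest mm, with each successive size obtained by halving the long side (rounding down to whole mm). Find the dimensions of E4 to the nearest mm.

231 × 327 mm

Let E0's short side be w mm. w · w√2 = 1.21 m² = 1,210,000 mm², so w ≈ 925.0 mm and w√2 ≈ 1308.1 mm → E0 = 925 × 1308 mm.
E1: ⌊1308/2⌋ × 925 = 654 × 925 mm
E2: ⌊925/2⌋ × 654 = 462 × 654 mm
E3: ⌊654/2⌋ × 462 = 327 × 462 mm
E4: ⌊462/2⌋ × 327 = 231 × 327 mm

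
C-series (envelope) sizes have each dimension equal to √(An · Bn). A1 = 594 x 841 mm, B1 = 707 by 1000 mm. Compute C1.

Short side: √(594 · 707) = √419958 ≈ 648.0 → 648 mm
Long side: √(841 · 1000) = √841000 ≈ 917.1 → 917 mm

648 × 917 mm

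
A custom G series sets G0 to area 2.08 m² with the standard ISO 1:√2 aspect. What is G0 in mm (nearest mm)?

1213 × 1715 mm

Let the short side be w mm. Then w · w√2 = 2.08 m² = 2,080,000 mm².
w² = 2,080,000/√2, so w ≈ 1212.8 mm; long side = w√2 ≈ 1715.1 mm.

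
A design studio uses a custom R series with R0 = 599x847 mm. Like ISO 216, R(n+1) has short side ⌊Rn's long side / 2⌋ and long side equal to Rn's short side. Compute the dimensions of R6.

R1: ⌊847/2⌋ × 599 = 423 × 599 mm
R2: ⌊599/2⌋ × 423 = 299 × 423 mm
R3: ⌊423/2⌋ × 299 = 211 × 299 mm
R4: ⌊299/2⌋ × 211 = 149 × 211 mm
R5: ⌊211/2⌋ × 149 = 105 × 149 mm
R6: ⌊149/2⌋ × 105 = 74 × 105 mm

74 × 105 mm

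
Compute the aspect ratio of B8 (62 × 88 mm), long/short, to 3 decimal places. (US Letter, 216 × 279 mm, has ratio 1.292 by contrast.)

1.419

88 / 62 = 1.419
ISO 216 targets √2 ≈ 1.414; the +0.005 deviation is from mm rounding.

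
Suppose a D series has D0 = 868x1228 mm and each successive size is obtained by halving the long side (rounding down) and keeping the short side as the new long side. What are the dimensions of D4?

D1: ⌊1228/2⌋ × 868 = 614 × 868 mm
D2: ⌊868/2⌋ × 614 = 434 × 614 mm
D3: ⌊614/2⌋ × 434 = 307 × 434 mm
D4: ⌊434/2⌋ × 307 = 217 × 307 mm

217 × 307 mm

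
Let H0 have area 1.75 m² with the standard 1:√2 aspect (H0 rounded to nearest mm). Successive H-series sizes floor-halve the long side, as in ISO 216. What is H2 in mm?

556 × 786 mm

Let H0's short side be w mm. w · w√2 = 1.75 m² = 1,750,000 mm², so w ≈ 1112.4 mm and w√2 ≈ 1573.2 mm → H0 = 1112 × 1573 mm.
H1: ⌊1573/2⌋ × 1112 = 786 × 1112 mm
H2: ⌊1112/2⌋ × 786 = 556 × 786 mm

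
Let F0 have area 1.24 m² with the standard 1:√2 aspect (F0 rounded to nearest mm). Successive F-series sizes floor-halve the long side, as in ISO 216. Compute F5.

Let F0's short side be w mm. w · w√2 = 1.24 m² = 1,240,000 mm², so w ≈ 936.4 mm and w√2 ≈ 1324.2 mm → F0 = 936 × 1324 mm.
F1: ⌊1324/2⌋ × 936 = 662 × 936 mm
F2: ⌊936/2⌋ × 662 = 468 × 662 mm
F3: ⌊662/2⌋ × 468 = 331 × 468 mm
F4: ⌊468/2⌋ × 331 = 234 × 331 mm
F5: ⌊331/2⌋ × 234 = 165 × 234 mm

165 × 234 mm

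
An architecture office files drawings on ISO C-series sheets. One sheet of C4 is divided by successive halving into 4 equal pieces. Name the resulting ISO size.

4 = 2^2, so 2 halving steps.
C4 → C5 → … → C6 after 2 steps.

C6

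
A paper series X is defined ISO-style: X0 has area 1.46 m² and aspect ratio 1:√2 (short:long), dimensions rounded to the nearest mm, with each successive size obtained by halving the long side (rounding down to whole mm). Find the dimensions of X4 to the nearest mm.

Let X0's short side be w mm. w · w√2 = 1.46 m² = 1,460,000 mm², so w ≈ 1016.1 mm and w√2 ≈ 1436.9 mm → X0 = 1016 × 1437 mm.
X1: ⌊1437/2⌋ × 1016 = 718 × 1016 mm
X2: ⌊1016/2⌋ × 718 = 508 × 718 mm
X3: ⌊718/2⌋ × 508 = 359 × 508 mm
X4: ⌊508/2⌋ × 359 = 254 × 359 mm

254 × 359 mm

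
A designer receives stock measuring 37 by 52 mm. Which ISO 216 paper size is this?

Aspect ratio 52/37 ≈ 1.405 — close to the ISO √2 ≈ 1.414.
In the A-series (A0 area = 1 m²): A9 = 37 × 52 mm.

A9 (37 × 52 mm)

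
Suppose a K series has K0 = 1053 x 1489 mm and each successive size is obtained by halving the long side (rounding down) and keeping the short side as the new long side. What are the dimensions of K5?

186 × 263 mm

K1: ⌊1489/2⌋ × 1053 = 744 × 1053 mm
K2: ⌊1053/2⌋ × 744 = 526 × 744 mm
K3: ⌊744/2⌋ × 526 = 372 × 526 mm
K4: ⌊526/2⌋ × 372 = 263 × 372 mm
K5: ⌊372/2⌋ × 263 = 186 × 263 mm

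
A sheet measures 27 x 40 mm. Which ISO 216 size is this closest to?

Aspect ratio 40/27 ≈ 1.481 (ISO target is √2 ≈ 1.414).
In the C-series (envelope sizes, between A and B): C10 = 28 × 40 mm.
Off by 1 mm total — nearest standard size.

C10 (28 × 40 mm)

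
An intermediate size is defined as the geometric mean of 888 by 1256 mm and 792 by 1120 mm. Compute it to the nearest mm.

839 × 1186 mm

Short side: √(888 · 792) = √703296 ≈ 838.6 → 839 mm
Long side: √(1256 · 1120) = √1406720 ≈ 1186.1 → 1186 mm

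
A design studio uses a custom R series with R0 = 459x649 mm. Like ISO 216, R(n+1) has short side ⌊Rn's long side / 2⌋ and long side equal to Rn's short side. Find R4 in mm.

114 × 162 mm

R1 = 324 × 459 mm (from R0 by 1 halving).
R2: ⌊459/2⌋ × 324 = 229 × 324 mm
R3: ⌊324/2⌋ × 229 = 162 × 229 mm
R4: ⌊229/2⌋ × 162 = 114 × 162 mm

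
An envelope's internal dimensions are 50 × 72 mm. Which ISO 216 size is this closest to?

A8 (52 × 74 mm)

Aspect ratio 72/50 ≈ 1.440 (ISO target is √2 ≈ 1.414).
In the A-series (A0 area = 1 m²): A8 = 52 × 74 mm.
Off by 4 mm total — nearest standard size.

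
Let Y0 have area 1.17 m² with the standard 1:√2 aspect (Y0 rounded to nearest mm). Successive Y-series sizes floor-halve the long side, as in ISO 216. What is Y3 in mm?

Let Y0's short side be w mm. w · w√2 = 1.17 m² = 1,170,000 mm², so w ≈ 909.6 mm and w√2 ≈ 1286.3 mm → Y0 = 910 × 1286 mm.
Y1: ⌊1286/2⌋ × 910 = 643 × 910 mm
Y2: ⌊910/2⌋ × 643 = 455 × 643 mm
Y3: ⌊643/2⌋ × 455 = 321 × 455 mm

321 × 455 mm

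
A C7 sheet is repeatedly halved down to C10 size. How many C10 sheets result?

8

C7 = 81 × 114 mm; C10 = 28 × 40 mm.
Each halving step doubles the count; 3 steps from C7 to C10.
2^3 = 8.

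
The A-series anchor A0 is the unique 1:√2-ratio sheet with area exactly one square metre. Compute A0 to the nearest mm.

841 × 1189 mm

Let the short side be w mm. Then the long side is w√2 and w · w√2 = 10⁶ mm².
w² = 10⁶/√2, so w = 1000 / 2^(1/4) ≈ 840.9 mm; long side = 1000 · 2^(1/4) ≈ 1189.2 mm.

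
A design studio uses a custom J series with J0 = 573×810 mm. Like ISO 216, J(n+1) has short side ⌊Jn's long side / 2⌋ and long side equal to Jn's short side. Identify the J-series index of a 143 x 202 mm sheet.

J4

J0: 573 × 810 mm
J1: 405 × 573 mm
J2: 286 × 405 mm
J3: 202 × 286 mm
J4: 143 × 202 mm
J5: 101 × 143 mm
→ matches J4.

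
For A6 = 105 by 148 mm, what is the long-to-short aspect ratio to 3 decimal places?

1.410

148 / 105 = 1.410
ISO 216 targets √2 ≈ 1.414; the -0.005 deviation is from mm rounding.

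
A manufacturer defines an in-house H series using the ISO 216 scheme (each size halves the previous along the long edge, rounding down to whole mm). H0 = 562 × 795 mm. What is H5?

H1 = 397 × 562 mm (from H0 by 1 halving).
H2: ⌊562/2⌋ × 397 = 281 × 397 mm
H3: ⌊397/2⌋ × 281 = 198 × 281 mm
H4: ⌊281/2⌋ × 198 = 140 × 198 mm
H5: ⌊198/2⌋ × 140 = 99 × 140 mm

99 × 140 mm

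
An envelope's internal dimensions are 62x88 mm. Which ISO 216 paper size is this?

B8 (62 × 88 mm)

Aspect ratio 88/62 ≈ 1.419 — close to the ISO √2 ≈ 1.414.
In the B-series (B0 = 1000 × 1414 mm): B8 = 62 × 88 mm.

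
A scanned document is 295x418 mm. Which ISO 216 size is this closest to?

A3 (297 × 420 mm)

Aspect ratio 418/295 ≈ 1.417 — close to the ISO √2 ≈ 1.414.
In the A-series (A0 area = 1 m²): A3 = 297 × 420 mm.
Off by 4 mm total — nearest standard size.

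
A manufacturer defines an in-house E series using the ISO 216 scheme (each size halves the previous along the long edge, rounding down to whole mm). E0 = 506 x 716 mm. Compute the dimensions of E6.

E1: ⌊716/2⌋ × 506 = 358 × 506 mm
E2: ⌊506/2⌋ × 358 = 253 × 358 mm
E3: ⌊358/2⌋ × 253 = 179 × 253 mm
E4: ⌊253/2⌋ × 179 = 126 × 179 mm
E5: ⌊179/2⌋ × 126 = 89 × 126 mm
E6: ⌊126/2⌋ × 89 = 63 × 89 mm

63 × 89 mm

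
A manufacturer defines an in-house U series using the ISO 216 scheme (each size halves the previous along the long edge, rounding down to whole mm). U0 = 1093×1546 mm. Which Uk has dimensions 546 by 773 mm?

U0: 1093 × 1546 mm
U1: 773 × 1093 mm
U2: 546 × 773 mm
U3: 386 × 546 mm
→ matches U2.

U2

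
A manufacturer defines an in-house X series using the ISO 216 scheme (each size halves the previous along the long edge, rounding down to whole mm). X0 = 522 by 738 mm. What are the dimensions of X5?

X1: ⌊738/2⌋ × 522 = 369 × 522 mm
X2: ⌊522/2⌋ × 369 = 261 × 369 mm
X3: ⌊369/2⌋ × 261 = 184 × 261 mm
X4: ⌊261/2⌋ × 184 = 130 × 184 mm
X5: ⌊184/2⌋ × 130 = 92 × 130 mm

92 × 130 mm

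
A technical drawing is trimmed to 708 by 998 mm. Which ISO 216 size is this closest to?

B1 (707 × 1000 mm)

Aspect ratio 998/708 ≈ 1.410 — close to the ISO √2 ≈ 1.414.
In the B-series (B0 = 1000 × 1414 mm): B1 = 707 × 1000 mm.
Off by 3 mm total — nearest standard size.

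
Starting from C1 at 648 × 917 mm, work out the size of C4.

C2: ⌊917/2⌋ × 648 = 458 × 648 mm
C3: ⌊648/2⌋ × 458 = 324 × 458 mm
C4: ⌊458/2⌋ × 324 = 229 × 324 mm

229 × 324 mm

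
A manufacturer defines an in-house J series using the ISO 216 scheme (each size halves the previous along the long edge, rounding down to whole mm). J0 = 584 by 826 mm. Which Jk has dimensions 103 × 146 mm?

J5

J0: 584 × 826 mm
J1: 413 × 584 mm
J2: 292 × 413 mm
J3: 206 × 292 mm
J4: 146 × 206 mm
J5: 103 × 146 mm
J6: 73 × 103 mm
→ matches J5.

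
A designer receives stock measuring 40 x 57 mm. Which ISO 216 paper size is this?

C9 (40 × 57 mm)

Aspect ratio 57/40 ≈ 1.425 — close to the ISO √2 ≈ 1.414.
In the C-series (envelope sizes, between A and B): C9 = 40 × 57 mm.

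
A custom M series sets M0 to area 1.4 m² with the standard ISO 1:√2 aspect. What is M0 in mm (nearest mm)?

Let the short side be w mm. Then w · w√2 = 1.4 m² = 1,400,000 mm².
w² = 1,400,000/√2, so w ≈ 995.0 mm; long side = w√2 ≈ 1407.1 mm.

995 × 1407 mm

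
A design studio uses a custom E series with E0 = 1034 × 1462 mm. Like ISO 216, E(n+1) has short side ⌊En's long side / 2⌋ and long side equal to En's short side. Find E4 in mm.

E1 = 731 × 1034 mm (from E0 by 1 halving).
E2: ⌊1034/2⌋ × 731 = 517 × 731 mm
E3: ⌊731/2⌋ × 517 = 365 × 517 mm
E4: ⌊517/2⌋ × 365 = 258 × 365 mm

258 × 365 mm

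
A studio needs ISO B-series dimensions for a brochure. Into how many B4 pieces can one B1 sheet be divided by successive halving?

Each ISO step halves the sheet: 1 × B1 → 2 × B2 → 4 × B3 → 8 × B4
From B1 to B4 is 3 halving steps: 2^3 = 8.

8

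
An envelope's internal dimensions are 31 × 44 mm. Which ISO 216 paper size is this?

B10 (31 × 44 mm)

Aspect ratio 44/31 ≈ 1.419 — close to the ISO √2 ≈ 1.414.
In the B-series (B0 = 1000 × 1414 mm): B10 = 31 × 44 mm.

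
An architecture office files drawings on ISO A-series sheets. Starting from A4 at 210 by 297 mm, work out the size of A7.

A5: ⌊297/2⌋ × 210 = 148 × 210 mm
A6: ⌊210/2⌋ × 148 = 105 × 148 mm
A7: ⌊148/2⌋ × 105 = 74 × 105 mm

74 × 105 mm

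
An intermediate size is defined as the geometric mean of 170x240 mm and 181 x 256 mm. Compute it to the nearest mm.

175 × 248 mm

Short side: √(170 · 181) = √30770 ≈ 175.4 → 175 mm
Long side: √(240 · 256) = √61440 ≈ 247.9 → 248 mm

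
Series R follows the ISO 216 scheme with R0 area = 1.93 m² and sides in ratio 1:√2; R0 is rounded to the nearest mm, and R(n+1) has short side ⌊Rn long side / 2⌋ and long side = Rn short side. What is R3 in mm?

413 × 584 mm

Let R0's short side be w mm. w · w√2 = 1.93 m² = 1,930,000 mm², so w ≈ 1168.2 mm and w√2 ≈ 1652.1 mm → R0 = 1168 × 1652 mm.
R1: ⌊1652/2⌋ × 1168 = 826 × 1168 mm
R2: ⌊1168/2⌋ × 826 = 584 × 826 mm
R3: ⌊826/2⌋ × 584 = 413 × 584 mm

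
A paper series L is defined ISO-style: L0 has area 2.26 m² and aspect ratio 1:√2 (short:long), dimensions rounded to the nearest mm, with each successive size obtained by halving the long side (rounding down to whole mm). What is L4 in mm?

Let L0's short side be w mm. w · w√2 = 2.26 m² = 2,260,000 mm², so w ≈ 1264.1 mm and w√2 ≈ 1787.8 mm → L0 = 1264 × 1788 mm.
L1: ⌊1788/2⌋ × 1264 = 894 × 1264 mm
L2: ⌊1264/2⌋ × 894 = 632 × 894 mm
L3: ⌊894/2⌋ × 632 = 447 × 632 mm
L4: ⌊632/2⌋ × 447 = 316 × 447 mm

316 × 447 mm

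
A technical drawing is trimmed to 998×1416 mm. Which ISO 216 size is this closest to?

Aspect ratio 1416/998 ≈ 1.419 — close to the ISO √2 ≈ 1.414.
In the B-series (B0 = 1000 × 1414 mm): B0 = 1000 × 1414 mm.
Off by 4 mm total — nearest standard size.

B0 (1000 × 1414 mm)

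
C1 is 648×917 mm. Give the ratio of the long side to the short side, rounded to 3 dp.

1.415

917 / 648 = 1.415
Matches √2 ≈ 1.414 — the ISO 216 defining ratio.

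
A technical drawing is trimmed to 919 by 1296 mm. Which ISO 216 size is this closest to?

Aspect ratio 1296/919 ≈ 1.410 — close to the ISO √2 ≈ 1.414.
In the C-series (envelope sizes, between A and B): C0 = 917 × 1297 mm.
Off by 3 mm total — nearest standard size.

C0 (917 × 1297 mm)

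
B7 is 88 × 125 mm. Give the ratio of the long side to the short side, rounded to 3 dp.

1.420

125 / 88 = 1.420
ISO 216 targets √2 ≈ 1.414; the +0.006 deviation is from mm rounding.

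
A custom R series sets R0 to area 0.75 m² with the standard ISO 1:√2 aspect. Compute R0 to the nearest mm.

Let the short side be w mm. Then w · w√2 = 0.75 m² = 750,000 mm².
w² = 750,000/√2, so w ≈ 728.2 mm; long side = w√2 ≈ 1029.9 mm.

728 × 1030 mm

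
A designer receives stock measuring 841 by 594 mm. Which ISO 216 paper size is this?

A1 (594 × 841 mm)

Aspect ratio 841/594 ≈ 1.416 — close to the ISO √2 ≈ 1.414.
In the A-series (A0 area = 1 m²): A1 = 594 × 841 mm.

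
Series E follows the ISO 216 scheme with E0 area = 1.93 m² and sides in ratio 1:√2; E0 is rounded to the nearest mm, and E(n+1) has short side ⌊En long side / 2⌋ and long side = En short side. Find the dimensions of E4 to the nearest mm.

292 × 413 mm

Let E0's short side be w mm. w · w√2 = 1.93 m² = 1,930,000 mm², so w ≈ 1168.2 mm and w√2 ≈ 1652.1 mm → E0 = 1168 × 1652 mm.
E1: ⌊1652/2⌋ × 1168 = 826 × 1168 mm
E2: ⌊1168/2⌋ × 826 = 584 × 826 mm
E3: ⌊826/2⌋ × 584 = 413 × 584 mm
E4: ⌊584/2⌋ × 413 = 292 × 413 mm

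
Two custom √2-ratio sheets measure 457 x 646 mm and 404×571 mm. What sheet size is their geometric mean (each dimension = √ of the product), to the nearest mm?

430 × 607 mm

Short side: √(457 · 404) = √184628 ≈ 429.7 → 430 mm
Long side: √(646 · 571) = √368866 ≈ 607.3 → 607 mm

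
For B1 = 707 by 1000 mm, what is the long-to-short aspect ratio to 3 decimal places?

1.414

1000 / 707 = 1.414
Matches √2 ≈ 1.414 — the ISO 216 defining ratio.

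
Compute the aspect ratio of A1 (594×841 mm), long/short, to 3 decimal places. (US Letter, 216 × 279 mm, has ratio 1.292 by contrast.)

1.416

841 / 594 = 1.416
ISO 216 targets √2 ≈ 1.414; the +0.002 deviation is from mm rounding.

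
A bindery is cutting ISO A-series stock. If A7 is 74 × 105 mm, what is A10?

A8: ⌊105/2⌋ × 74 = 52 × 74 mm
A9: ⌊74/2⌋ × 52 = 37 × 52 mm
A10: ⌊52/2⌋ × 37 = 26 × 37 mm

26 × 37 mm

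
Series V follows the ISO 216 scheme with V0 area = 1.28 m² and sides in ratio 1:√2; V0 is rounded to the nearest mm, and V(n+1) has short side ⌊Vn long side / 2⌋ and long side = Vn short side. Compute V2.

475 × 672 mm

Let V0's short side be w mm. w · w√2 = 1.28 m² = 1,280,000 mm², so w ≈ 951.4 mm and w√2 ≈ 1345.4 mm → V0 = 951 × 1345 mm.
V1: ⌊1345/2⌋ × 951 = 672 × 951 mm
V2: ⌊951/2⌋ × 672 = 475 × 672 mm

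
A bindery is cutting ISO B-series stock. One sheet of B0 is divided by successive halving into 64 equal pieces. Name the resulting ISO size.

64 = 2^6, so 6 halving steps.
B0 → B1 → … → B6 after 6 steps.

B6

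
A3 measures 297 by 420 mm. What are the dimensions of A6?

A4: ⌊420/2⌋ × 297 = 210 × 297 mm
A5: ⌊297/2⌋ × 210 = 148 × 210 mm
A6: ⌊210/2⌋ × 148 = 105 × 148 mm

105 × 148 mm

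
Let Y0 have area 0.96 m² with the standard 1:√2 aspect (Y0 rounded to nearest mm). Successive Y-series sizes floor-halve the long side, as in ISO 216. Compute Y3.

Let Y0's short side be w mm. w · w√2 = 0.96 m² = 960,000 mm², so w ≈ 823.9 mm and w√2 ≈ 1165.2 mm → Y0 = 824 × 1165 mm.
Y1: ⌊1165/2⌋ × 824 = 582 × 824 mm
Y2: ⌊824/2⌋ × 582 = 412 × 582 mm
Y3: ⌊582/2⌋ × 412 = 291 × 412 mm

291 × 412 mm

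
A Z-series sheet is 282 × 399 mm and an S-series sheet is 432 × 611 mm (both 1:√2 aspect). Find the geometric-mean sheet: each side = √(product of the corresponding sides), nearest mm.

Short side: √(282 · 432) = √121824 ≈ 349.0 → 349 mm
Long side: √(399 · 611) = √243789 ≈ 493.7 → 494 mm

349 × 494 mm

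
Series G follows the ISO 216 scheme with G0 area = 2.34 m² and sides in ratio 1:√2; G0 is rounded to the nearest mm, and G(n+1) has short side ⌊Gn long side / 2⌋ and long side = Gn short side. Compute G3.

454 × 643 mm

Let G0's short side be w mm. w · w√2 = 2.34 m² = 2,340,000 mm², so w ≈ 1286.3 mm and w√2 ≈ 1819.1 mm → G0 = 1286 × 1819 mm.
G1: ⌊1819/2⌋ × 1286 = 909 × 1286 mm
G2: ⌊1286/2⌋ × 909 = 643 × 909 mm
G3: ⌊909/2⌋ × 643 = 454 × 643 mm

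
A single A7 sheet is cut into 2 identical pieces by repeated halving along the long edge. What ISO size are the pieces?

2 = 2^1, so 1 halving step.
A7 → A8 → … → A8 after 1 step.

A8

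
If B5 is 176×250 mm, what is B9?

44 × 62 mm

B6: ⌊250/2⌋ × 176 = 125 × 176 mm
B7: ⌊176/2⌋ × 125 = 88 × 125 mm
B8: ⌊125/2⌋ × 88 = 62 × 88 mm
B9: ⌊88/2⌋ × 62 = 44 × 62 mm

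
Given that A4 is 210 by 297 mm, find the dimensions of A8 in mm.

52 × 74 mm

A5: ⌊297/2⌋ × 210 = 148 × 210 mm
A6: ⌊210/2⌋ × 148 = 105 × 148 mm
A7: ⌊148/2⌋ × 105 = 74 × 105 mm
A8: ⌊105/2⌋ × 74 = 52 × 74 mm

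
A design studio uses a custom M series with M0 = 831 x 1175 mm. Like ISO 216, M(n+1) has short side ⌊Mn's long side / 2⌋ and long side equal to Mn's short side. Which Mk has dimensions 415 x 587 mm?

M0: 831 × 1175 mm
M1: 587 × 831 mm
M2: 415 × 587 mm
M3: 293 × 415 mm
→ matches M2.

M2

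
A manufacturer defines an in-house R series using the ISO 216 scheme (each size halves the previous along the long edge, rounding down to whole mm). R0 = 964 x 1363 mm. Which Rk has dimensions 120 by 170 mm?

R0: 964 × 1363 mm
R1: 681 × 964 mm
R2: 482 × 681 mm
R3: 340 × 482 mm
R4: 241 × 340 mm
R5: 170 × 241 mm
R6: 120 × 170 mm
R7: 85 × 120 mm
→ matches R6.

R6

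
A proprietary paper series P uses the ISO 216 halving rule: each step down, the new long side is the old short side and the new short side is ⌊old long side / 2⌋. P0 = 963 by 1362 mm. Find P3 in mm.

340 × 481 mm

P1: ⌊1362/2⌋ × 963 = 681 × 963 mm
P2: ⌊963/2⌋ × 681 = 481 × 681 mm
P3: ⌊681/2⌋ × 481 = 340 × 481 mm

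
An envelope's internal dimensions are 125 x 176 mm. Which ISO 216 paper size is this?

B6 (125 × 176 mm)

Aspect ratio 176/125 ≈ 1.408 — close to the ISO √2 ≈ 1.414.
In the B-series (B0 = 1000 × 1414 mm): B6 = 125 × 176 mm.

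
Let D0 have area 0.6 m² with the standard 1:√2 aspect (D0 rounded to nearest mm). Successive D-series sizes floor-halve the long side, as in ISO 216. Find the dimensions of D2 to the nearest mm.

325 × 460 mm

Let D0's short side be w mm. w · w√2 = 0.6 m² = 600,000 mm², so w ≈ 651.4 mm and w√2 ≈ 921.2 mm → D0 = 651 × 921 mm.
D1: ⌊921/2⌋ × 651 = 460 × 651 mm
D2: ⌊651/2⌋ × 460 = 325 × 460 mm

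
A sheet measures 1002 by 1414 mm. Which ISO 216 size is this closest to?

B0 (1000 × 1414 mm)

Aspect ratio 1414/1002 ≈ 1.411 — close to the ISO √2 ≈ 1.414.
In the B-series (B0 = 1000 × 1414 mm): B0 = 1000 × 1414 mm.
Off by 2 mm total — nearest standard size.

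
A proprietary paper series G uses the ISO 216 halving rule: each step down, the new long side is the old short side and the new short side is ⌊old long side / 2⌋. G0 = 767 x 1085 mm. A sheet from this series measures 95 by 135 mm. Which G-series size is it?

G6

G0: 767 × 1085 mm
G1: 542 × 767 mm
G2: 383 × 542 mm
G3: 271 × 383 mm
G4: 191 × 271 mm
G5: 135 × 191 mm
G6: 95 × 135 mm
G7: 67 × 95 mm
→ matches G6.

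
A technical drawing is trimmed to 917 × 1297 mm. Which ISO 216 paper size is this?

C0 (917 × 1297 mm)

Aspect ratio 1297/917 ≈ 1.414 — close to the ISO √2 ≈ 1.414.
In the C-series (envelope sizes, between A and B): C0 = 917 × 1297 mm.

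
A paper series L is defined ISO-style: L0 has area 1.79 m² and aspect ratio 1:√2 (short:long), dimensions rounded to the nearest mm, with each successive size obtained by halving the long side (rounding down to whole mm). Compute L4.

281 × 397 mm

Let L0's short side be w mm. w · w√2 = 1.79 m² = 1,790,000 mm², so w ≈ 1125.0 mm and w√2 ≈ 1591.1 mm → L0 = 1125 × 1591 mm.
L1: ⌊1591/2⌋ × 1125 = 795 × 1125 mm
L2: ⌊1125/2⌋ × 795 = 562 × 795 mm
L3: ⌊795/2⌋ × 562 = 397 × 562 mm
L4: ⌊562/2⌋ × 397 = 281 × 397 mm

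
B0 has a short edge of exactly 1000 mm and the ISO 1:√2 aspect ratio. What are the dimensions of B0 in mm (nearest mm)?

Short side = 1000 mm; long side = 1000√2 ≈ 1414.2 mm.

1000 × 1414 mm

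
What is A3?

297 × 420 mm

A0 = 841 × 1189 mm (A0 has area 1 m², aspect 1:√2).
A1: ⌊1189/2⌋ × 841 = 594 × 841 mm
A2: ⌊841/2⌋ × 594 = 420 × 594 mm
A3: ⌊594/2⌋ × 420 = 297 × 420 mm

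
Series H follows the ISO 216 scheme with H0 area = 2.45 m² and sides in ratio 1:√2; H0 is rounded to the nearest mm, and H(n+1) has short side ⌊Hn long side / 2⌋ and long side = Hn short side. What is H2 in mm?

658 × 930 mm

Let H0's short side be w mm. w · w√2 = 2.45 m² = 2,450,000 mm², so w ≈ 1316.2 mm and w√2 ≈ 1861.4 mm → H0 = 1316 × 1861 mm.
H1: ⌊1861/2⌋ × 1316 = 930 × 1316 mm
H2: ⌊1316/2⌋ × 930 = 658 × 930 mm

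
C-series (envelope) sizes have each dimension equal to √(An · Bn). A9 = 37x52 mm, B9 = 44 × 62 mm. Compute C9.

40 × 57 mm

Short side: √(37 · 44) = √1628 ≈ 40.3 → 40 mm
Long side: √(52 · 62) = √3224 ≈ 56.8 → 57 mm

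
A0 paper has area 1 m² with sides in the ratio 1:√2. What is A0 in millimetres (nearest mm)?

841 × 1189 mm

Let the short side be w mm. Then the long side is w√2 and w · w√2 = 10⁶ mm².
w² = 10⁶/√2, so w = 1000 / 2^(1/4) ≈ 840.9 mm; long side = 1000 · 2^(1/4) ≈ 1189.2 mm.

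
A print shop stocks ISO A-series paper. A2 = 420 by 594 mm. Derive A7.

74 × 105 mm

A3: ⌊594/2⌋ × 420 = 297 × 420 mm
A4: ⌊420/2⌋ × 297 = 210 × 297 mm
A5: ⌊297/2⌋ × 210 = 148 × 210 mm
A6: ⌊210/2⌋ × 148 = 105 × 148 mm
A7: ⌊148/2⌋ × 105 = 74 × 105 mm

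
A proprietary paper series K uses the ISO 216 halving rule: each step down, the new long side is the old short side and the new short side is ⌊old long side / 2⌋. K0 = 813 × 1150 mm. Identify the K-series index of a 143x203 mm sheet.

K0: 813 × 1150 mm
K1: 575 × 813 mm
K2: 406 × 575 mm
K3: 287 × 406 mm
K4: 203 × 287 mm
K5: 143 × 203 mm
K6: 101 × 143 mm
→ matches K5.

K5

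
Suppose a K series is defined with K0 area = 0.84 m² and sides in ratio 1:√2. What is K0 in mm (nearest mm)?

771 × 1090 mm

Let the short side be w mm. Then w · w√2 = 0.84 m² = 840,000 mm².
w² = 840,000/√2, so w ≈ 770.7 mm; long side = w√2 ≈ 1089.9 mm.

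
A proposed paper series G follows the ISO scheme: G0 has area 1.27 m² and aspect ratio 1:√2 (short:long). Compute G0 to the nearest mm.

Let the short side be w mm. Then w · w√2 = 1.27 m² = 1,270,000 mm².
w² = 1,270,000/√2, so w ≈ 947.6 mm; long side = w√2 ≈ 1340.2 mm.

948 × 1340 mm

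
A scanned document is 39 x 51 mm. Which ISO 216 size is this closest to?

A9 (37 × 52 mm)

Aspect ratio 51/39 ≈ 1.308 (ISO target is √2 ≈ 1.414).
In the A-series (A0 area = 1 m²): A9 = 37 × 52 mm.
Off by 3 mm total — nearest standard size.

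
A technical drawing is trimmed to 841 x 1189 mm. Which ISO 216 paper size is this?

Aspect ratio 1189/841 ≈ 1.414 — close to the ISO √2 ≈ 1.414.
In the A-series (A0 area = 1 m²): A0 = 841 × 1189 mm.

A0 (841 × 1189 mm)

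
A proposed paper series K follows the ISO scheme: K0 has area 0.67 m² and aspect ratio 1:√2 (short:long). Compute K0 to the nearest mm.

Let the short side be w mm. Then w · w√2 = 0.67 m² = 670,000 mm².
w² = 670,000/√2, so w ≈ 688.3 mm; long side = w√2 ≈ 973.4 mm.

688 × 973 mm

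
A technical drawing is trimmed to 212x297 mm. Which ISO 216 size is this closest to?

A4 (210 × 297 mm)

Aspect ratio 297/212 ≈ 1.401 — close to the ISO √2 ≈ 1.414.
In the A-series (A0 area = 1 m²): A4 = 210 × 297 mm.
Off by 2 mm total — nearest standard size.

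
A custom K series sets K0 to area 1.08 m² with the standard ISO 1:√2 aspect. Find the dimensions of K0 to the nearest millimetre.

Let the short side be w mm. Then w · w√2 = 1.08 m² = 1,080,000 mm².
w² = 1,080,000/√2, so w ≈ 873.9 mm; long side = w√2 ≈ 1235.9 mm.

874 × 1236 mm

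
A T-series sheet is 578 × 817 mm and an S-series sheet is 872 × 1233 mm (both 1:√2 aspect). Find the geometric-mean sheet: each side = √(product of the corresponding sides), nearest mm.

710 × 1004 mm

Short side: √(578 · 872) = √504016 ≈ 709.9 → 710 mm
Long side: √(817 · 1233) = √1007361 ≈ 1003.7 → 1004 mm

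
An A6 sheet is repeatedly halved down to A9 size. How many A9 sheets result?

8

Each ISO step halves the sheet: 1 × A6 → 2 × A7 → 4 × A8 → 8 × A9
From A6 to A9 is 3 halving steps: 2^3 = 8.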